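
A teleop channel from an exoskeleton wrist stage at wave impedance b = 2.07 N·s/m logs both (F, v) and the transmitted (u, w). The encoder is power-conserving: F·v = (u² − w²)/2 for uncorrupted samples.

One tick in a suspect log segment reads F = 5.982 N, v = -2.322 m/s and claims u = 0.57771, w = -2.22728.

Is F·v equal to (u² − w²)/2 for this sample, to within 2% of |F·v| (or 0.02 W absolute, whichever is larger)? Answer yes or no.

no

F·v = 5.982×(-2.322) = -13.8902 W.
(u² − w²)/2 = (0.3337 − 4.9608)/2 = -2.3135 W.
|Δ| = 11.5767;  2% of max(1, |F·v|) = 0.2778.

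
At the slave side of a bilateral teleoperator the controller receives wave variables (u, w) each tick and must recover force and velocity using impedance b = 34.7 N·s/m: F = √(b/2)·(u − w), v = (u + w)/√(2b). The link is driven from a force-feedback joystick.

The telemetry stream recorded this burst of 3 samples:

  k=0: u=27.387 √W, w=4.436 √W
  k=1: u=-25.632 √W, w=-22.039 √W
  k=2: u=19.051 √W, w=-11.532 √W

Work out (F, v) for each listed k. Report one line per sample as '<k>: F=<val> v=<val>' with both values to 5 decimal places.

k=0: u−w=22.95100, u+w=31.82300; √(b/2)=4.16533, √(2b)=8.33067; F=4.16533×22.951=95.59856, v=31.82300/8.33067=3.81998
k=1: u−w=-3.59300, u+w=-47.67100; √(b/2)=4.16533, √(2b)=8.33067; F=4.16533×(-3.593)=-14.96604, v=-47.67100/8.33067=-5.72235
k=2: u−w=30.58300, u+w=7.51900; √(b/2)=4.16533, √(2b)=8.33067; F=4.16533×30.583=127.38838, v=7.51900/8.33067=0.90257

0: F=95.59856 v=3.81998
1: F=-14.96604 v=-5.72235
2: F=127.38838 v=0.90257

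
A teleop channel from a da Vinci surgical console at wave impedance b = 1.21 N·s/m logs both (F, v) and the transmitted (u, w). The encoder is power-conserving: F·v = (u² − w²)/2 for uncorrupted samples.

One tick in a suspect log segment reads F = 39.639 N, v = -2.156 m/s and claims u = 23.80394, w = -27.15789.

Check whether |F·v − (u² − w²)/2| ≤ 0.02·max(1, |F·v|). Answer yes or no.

yes

F·v = 39.639×(-2.156) = -85.4617 W.
(u² − w²)/2 = (566.6276 − 737.5510)/2 = -85.4617 W.
|Δ| = 0.0000;  2% of max(1, |F·v|) = 1.7092.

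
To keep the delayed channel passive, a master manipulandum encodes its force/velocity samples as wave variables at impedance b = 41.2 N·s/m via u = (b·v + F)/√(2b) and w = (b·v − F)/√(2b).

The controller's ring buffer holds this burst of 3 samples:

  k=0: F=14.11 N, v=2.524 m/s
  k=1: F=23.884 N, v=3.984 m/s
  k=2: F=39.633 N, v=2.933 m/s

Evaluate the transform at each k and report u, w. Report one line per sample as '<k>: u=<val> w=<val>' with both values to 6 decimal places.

k=0: b·v=41.2×2.524=103.988800; √(2b)=9.077445; u=(103.988800+14.11)/9.077445=13.010137, w=(103.988800−14.11)/9.077445=9.901333
k=1: b·v=41.2×3.984=164.140800; √(2b)=9.077445; u=(164.140800+23.884)/9.077445=20.713407, w=(164.140800−23.884)/9.077445=15.451133
k=2: b·v=41.2×2.933=120.839600; √(2b)=9.077445; u=(120.839600+39.633)/9.077445=17.678169, w=(120.839600−39.633)/9.077445=8.945976

0: u=13.010137 w=9.901333
1: u=20.713407 w=15.451133
2: u=17.678169 w=8.945976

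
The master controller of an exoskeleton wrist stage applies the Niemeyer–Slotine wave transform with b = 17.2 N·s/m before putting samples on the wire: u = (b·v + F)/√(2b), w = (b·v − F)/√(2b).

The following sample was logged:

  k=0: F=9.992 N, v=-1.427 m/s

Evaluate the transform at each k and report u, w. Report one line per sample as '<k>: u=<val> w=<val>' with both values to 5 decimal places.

k=0: b·v=17.2×(-1.427)=-24.54440; √(2b)=5.86515; u=(-24.54440+9.992)/5.86515=-2.48116, w=(-24.54440−9.992)/5.86515=-5.88841

0: u=-2.48116 w=-5.88841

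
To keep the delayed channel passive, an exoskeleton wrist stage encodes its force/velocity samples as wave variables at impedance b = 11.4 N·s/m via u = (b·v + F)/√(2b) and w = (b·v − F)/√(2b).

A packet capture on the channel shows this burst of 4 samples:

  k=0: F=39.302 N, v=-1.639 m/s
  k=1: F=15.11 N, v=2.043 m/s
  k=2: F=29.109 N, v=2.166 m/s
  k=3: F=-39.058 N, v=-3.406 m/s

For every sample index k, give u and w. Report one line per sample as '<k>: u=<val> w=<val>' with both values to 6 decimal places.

0: u=4.317839 w=-12.143957
1: u=8.042037 w=1.713154
2: u=11.267463 w=-0.924955
3: u=-16.311512 w=0.048084

k=0: b·v=11.4×(-1.639)=-18.684600; √(2b)=4.774935; u=(-18.684600+39.302)/4.774935=4.317839, w=(-18.684600−39.302)/4.774935=-12.143957
k=1: b·v=11.4×2.043=23.290200; √(2b)=4.774935; u=(23.290200+15.11)/4.774935=8.042037, w=(23.290200−15.11)/4.774935=1.713154
k=2: b·v=11.4×2.166=24.692400; √(2b)=4.774935; u=(24.692400+29.109)/4.774935=11.267463, w=(24.692400−29.109)/4.774935=-0.924955
k=3: b·v=11.4×(-3.406)=-38.828400; √(2b)=4.774935; u=(-38.828400+(-39.058))/4.774935=-16.311512, w=(-38.828400−(-39.058))/4.774935=0.048084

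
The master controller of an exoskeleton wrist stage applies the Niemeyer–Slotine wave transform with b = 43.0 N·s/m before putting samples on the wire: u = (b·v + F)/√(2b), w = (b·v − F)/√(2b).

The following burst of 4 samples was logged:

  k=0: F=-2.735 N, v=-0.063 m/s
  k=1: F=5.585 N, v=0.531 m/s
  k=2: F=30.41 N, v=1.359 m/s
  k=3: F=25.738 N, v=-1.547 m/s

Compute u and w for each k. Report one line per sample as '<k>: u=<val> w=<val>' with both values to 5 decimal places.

k=0: b·v=43.0×(-0.063)=-2.70900; √(2b)=9.27362; u=(-2.70900+(-2.735))/9.27362=-0.58704, w=(-2.70900−(-2.735))/9.27362=0.00280
k=1: b·v=43.0×0.531=22.83300; √(2b)=9.27362; u=(22.83300+5.585)/9.27362=3.06439, w=(22.83300−5.585)/9.27362=1.85990
k=2: b·v=43.0×1.359=58.43700; √(2b)=9.27362; u=(58.43700+30.41)/9.27362=9.58062, w=(58.43700−30.41)/9.27362=3.02223
k=3: b·v=43.0×(-1.547)=-66.52100; √(2b)=9.27362; u=(-66.52100+25.738)/9.27362=-4.39774, w=(-66.52100−25.738)/9.27362=-9.94854

0: u=-0.58704 w=0.00280
1: u=3.06439 w=1.85990
2: u=9.58062 w=3.02223
3: u=-4.39774 w=-9.94854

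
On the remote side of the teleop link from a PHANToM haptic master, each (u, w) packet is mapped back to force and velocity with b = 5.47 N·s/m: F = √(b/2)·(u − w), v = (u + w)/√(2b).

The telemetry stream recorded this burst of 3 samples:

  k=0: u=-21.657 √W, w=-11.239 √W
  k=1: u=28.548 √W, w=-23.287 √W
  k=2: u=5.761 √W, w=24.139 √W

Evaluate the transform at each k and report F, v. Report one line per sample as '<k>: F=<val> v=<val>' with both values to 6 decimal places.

0: F=-17.229117 v=-9.945679
1: F=85.723870 v=1.590595
2: F=-30.393234 v=9.039877

k=0: u−w=-10.418000, u+w=-32.896000; √(b/2)=1.653784, √(2b)=3.307567; F=1.653784×(-10.418)=-17.229117, v=-32.896000/3.307567=-9.945679
k=1: u−w=51.835000, u+w=5.261000; √(b/2)=1.653784, √(2b)=3.307567; F=1.653784×51.835=85.723870, v=5.261000/3.307567=1.590595
k=2: u−w=-18.378000, u+w=29.900000; √(b/2)=1.653784, √(2b)=3.307567; F=1.653784×(-18.378)=-30.393234, v=29.900000/3.307567=9.039877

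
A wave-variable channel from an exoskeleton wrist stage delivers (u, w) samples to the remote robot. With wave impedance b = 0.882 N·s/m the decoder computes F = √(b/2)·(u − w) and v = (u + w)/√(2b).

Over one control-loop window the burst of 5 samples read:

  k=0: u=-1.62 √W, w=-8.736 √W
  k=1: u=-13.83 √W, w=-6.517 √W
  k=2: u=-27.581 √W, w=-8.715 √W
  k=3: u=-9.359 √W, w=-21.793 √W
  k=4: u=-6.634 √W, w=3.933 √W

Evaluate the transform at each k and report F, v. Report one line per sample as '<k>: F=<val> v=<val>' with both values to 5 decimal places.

k=0: u−w=7.11600, u+w=-10.35600; √(b/2)=0.66408, √(2b)=1.32816; F=0.66408×7.116=4.72558, v=-10.35600/1.32816=-7.79727
k=1: u−w=-7.31300, u+w=-20.34700; √(b/2)=0.66408, √(2b)=1.32816; F=0.66408×(-7.313)=-4.85640, v=-20.34700/1.32816=-15.31973
k=2: u−w=-18.86600, u+w=-36.29600; √(b/2)=0.66408, √(2b)=1.32816; F=0.66408×(-18.866)=-12.52850, v=-36.29600/1.32816=-27.32810
k=3: u−w=12.43400, u+w=-31.15200; √(b/2)=0.66408, √(2b)=1.32816; F=0.66408×12.434=8.25715, v=-31.15200/1.32816=-23.45507
k=4: u−w=-10.56700, u+w=-2.70100; √(b/2)=0.66408, √(2b)=1.32816; F=0.66408×(-10.567)=-7.01732, v=-2.70100/1.32816=-2.03365

0: F=4.72558 v=-7.79727
1: F=-4.85640 v=-15.31973
2: F=-12.52850 v=-27.32810
3: F=8.25715 v=-23.45507
4: F=-7.01732 v=-2.03365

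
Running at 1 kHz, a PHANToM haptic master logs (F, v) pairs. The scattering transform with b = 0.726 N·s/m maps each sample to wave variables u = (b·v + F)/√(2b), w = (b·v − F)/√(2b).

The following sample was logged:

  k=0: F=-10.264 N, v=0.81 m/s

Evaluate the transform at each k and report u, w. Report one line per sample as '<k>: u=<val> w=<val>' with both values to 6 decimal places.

k=0: b·v=0.726×0.81=0.588060; √(2b)=1.204990; u=(0.588060+(-10.264))/1.204990=-8.029895, w=(0.588060−(-10.264))/1.204990=9.005936

0: u=-8.029895 w=9.005936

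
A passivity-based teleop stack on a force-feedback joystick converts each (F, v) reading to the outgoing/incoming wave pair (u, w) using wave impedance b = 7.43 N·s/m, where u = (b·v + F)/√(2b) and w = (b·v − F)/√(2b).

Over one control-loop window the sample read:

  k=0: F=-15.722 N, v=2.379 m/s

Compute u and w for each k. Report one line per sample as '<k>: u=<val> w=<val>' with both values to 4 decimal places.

0: u=0.5069 w=8.6638

k=0: b·v=7.43×2.379=17.6760; √(2b)=3.8549; u=(17.6760+(-15.722))/3.8549=0.5069, w=(17.6760−(-15.722))/3.8549=8.6638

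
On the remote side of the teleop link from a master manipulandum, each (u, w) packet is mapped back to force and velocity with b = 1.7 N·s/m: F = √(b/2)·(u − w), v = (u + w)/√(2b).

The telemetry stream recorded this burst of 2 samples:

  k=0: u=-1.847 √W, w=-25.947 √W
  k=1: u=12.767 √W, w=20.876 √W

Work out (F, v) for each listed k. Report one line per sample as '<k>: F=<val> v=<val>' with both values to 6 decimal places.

0: F=22.219102 v=-15.073413
1: F=-7.476129 v=18.245478

k=0: u−w=24.100000, u+w=-27.794000; √(b/2)=0.921954, √(2b)=1.843909; F=0.921954×24.1=22.219102, v=-27.794000/1.843909=-15.073413
k=1: u−w=-8.109000, u+w=33.643000; √(b/2)=0.921954, √(2b)=1.843909; F=0.921954×(-8.109)=-7.476129, v=33.643000/1.843909=18.245478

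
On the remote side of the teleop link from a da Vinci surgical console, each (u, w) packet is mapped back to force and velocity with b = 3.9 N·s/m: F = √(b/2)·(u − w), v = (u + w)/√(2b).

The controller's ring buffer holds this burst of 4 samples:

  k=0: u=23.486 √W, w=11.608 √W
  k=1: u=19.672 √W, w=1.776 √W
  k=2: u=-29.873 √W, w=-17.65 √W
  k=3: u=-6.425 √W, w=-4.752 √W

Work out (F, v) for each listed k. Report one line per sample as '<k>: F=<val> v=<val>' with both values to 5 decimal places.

0: F=16.58672 v=12.56567
1: F=24.99040 v=7.67962
2: F=-17.06849 v=-17.01596
3: F=-2.33622 v=-4.00201

k=0: u−w=11.87800, u+w=35.09400; √(b/2)=1.39642, √(2b)=2.79285; F=1.39642×11.878=16.58672, v=35.09400/2.79285=12.56567
k=1: u−w=17.89600, u+w=21.44800; √(b/2)=1.39642, √(2b)=2.79285; F=1.39642×17.896=24.99040, v=21.44800/2.79285=7.67962
k=2: u−w=-12.22300, u+w=-47.52300; √(b/2)=1.39642, √(2b)=2.79285; F=1.39642×(-12.223)=-17.06849, v=-47.52300/2.79285=-17.01596
k=3: u−w=-1.67300, u+w=-11.17700; √(b/2)=1.39642, √(2b)=2.79285; F=1.39642×(-1.673)=-2.33622, v=-11.17700/2.79285=-4.00201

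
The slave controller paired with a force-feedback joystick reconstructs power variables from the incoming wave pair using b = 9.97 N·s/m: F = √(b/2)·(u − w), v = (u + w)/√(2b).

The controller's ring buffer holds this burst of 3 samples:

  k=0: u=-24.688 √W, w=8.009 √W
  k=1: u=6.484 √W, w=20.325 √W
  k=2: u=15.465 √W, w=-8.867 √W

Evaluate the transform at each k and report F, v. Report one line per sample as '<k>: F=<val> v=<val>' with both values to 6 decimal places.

k=0: u−w=-32.697000, u+w=-16.679000; √(b/2)=2.232711, √(2b)=4.465423; F=2.232711×(-32.697)=-73.002963, v=-16.679000/4.465423=-3.735145
k=1: u−w=-13.841000, u+w=26.809000; √(b/2)=2.232711, √(2b)=4.465423; F=2.232711×(-13.841)=-30.902958, v=26.809000/4.465423=6.003687
k=2: u−w=24.332000, u+w=6.598000; √(b/2)=2.232711, √(2b)=4.465423; F=2.232711×24.332=54.326333, v=6.598000/4.465423=1.477576

0: F=-73.002963 v=-3.735145
1: F=-30.902958 v=6.003687
2: F=54.326333 v=1.477576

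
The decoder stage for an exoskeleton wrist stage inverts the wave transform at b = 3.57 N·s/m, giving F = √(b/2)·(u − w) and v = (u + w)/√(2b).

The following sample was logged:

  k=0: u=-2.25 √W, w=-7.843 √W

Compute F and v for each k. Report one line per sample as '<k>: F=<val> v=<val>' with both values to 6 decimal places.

k=0: u−w=5.593000, u+w=-10.093000; √(b/2)=1.336039, √(2b)=2.672078; F=1.336039×5.593=7.472466, v=-10.093000/2.672078=-3.777210

0: F=7.472466 v=-3.777210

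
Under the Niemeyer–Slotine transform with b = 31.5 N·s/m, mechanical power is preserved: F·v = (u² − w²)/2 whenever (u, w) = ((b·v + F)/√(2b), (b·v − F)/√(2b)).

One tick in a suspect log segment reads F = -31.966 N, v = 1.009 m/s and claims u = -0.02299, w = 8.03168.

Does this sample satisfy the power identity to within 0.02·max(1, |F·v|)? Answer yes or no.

yes

F·v = (-31.966)×1.009 = -32.25369 W.
(u² − w²)/2 = (0.00053 − 64.50788)/2 = -32.25368 W.
|Δ| = 0.00002;  2% of max(1, |F·v|) = 0.64507.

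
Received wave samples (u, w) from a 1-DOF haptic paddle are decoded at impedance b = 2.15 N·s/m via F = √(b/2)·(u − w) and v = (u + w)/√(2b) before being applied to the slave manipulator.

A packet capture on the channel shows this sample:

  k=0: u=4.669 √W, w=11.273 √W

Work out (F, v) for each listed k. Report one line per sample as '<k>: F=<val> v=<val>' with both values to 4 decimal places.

0: F=-6.8472 v=7.6879

k=0: u−w=-6.6040, u+w=15.9420; √(b/2)=1.0368, √(2b)=2.0736; F=1.0368×(-6.604)=-6.8472, v=15.9420/2.0736=7.6879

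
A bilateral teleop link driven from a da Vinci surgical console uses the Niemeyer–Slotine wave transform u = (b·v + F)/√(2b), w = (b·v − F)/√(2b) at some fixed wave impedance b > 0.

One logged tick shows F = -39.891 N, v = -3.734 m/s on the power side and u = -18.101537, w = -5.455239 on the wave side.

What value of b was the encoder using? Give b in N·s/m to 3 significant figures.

u + w = -23.556776;  u + w = √(2b)·v, so √(2b) = -23.556776/(-3.734) = 6.308724.
b = (√(2b))²/2 = 39.800000/2 = 19.900000.
(Check via u − w = 2F/√(2b): u − w = -12.646298, 2F/√(2b) = -12.646297.)

b = 19.9 N·s/m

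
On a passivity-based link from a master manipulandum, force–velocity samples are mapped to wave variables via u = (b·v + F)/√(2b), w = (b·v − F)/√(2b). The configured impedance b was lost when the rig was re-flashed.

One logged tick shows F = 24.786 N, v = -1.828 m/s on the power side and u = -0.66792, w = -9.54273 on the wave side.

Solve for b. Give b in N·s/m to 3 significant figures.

u + w = -10.21065;  u + w = √(2b)·v, so √(2b) = -10.21065/(-1.828) = 5.58569.
b = (√(2b))²/2 = 31.19999/2 = 15.59999.
(Check via u − w = 2F/√(2b): u − w = 8.87481, 2F/√(2b) = 8.87481.)

b = 15.6 N·s/m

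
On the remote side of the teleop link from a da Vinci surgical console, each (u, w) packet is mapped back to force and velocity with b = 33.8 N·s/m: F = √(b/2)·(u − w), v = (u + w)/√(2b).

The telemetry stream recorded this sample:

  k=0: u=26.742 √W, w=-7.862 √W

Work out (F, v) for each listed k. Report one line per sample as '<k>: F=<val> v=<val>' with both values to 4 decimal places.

0: F=142.2557 v=2.2963

k=0: u−w=34.6040, u+w=18.8800; √(b/2)=4.1110, √(2b)=8.2219; F=4.1110×34.604=142.2557, v=18.8800/8.2219=2.2963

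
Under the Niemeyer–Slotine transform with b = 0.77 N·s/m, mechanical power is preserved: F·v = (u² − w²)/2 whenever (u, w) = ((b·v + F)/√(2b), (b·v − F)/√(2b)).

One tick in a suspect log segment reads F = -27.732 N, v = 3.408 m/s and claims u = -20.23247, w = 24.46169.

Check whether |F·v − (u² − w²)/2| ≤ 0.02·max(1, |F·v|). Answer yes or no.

F·v = (-27.732)×3.408 = -94.51066 W.
(u² − w²)/2 = (409.35284 − 598.37428)/2 = -94.51072 W.
|Δ| = 0.00006;  2% of max(1, |F·v|) = 1.89021.

yes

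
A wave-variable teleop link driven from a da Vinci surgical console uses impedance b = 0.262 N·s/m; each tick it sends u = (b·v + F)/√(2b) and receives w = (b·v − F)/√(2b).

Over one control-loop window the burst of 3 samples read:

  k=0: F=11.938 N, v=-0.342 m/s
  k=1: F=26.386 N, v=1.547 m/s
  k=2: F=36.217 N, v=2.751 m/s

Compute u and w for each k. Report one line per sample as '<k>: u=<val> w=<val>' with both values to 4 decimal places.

k=0: b·v=0.262×(-0.342)=-0.0896; √(2b)=0.7239; u=(-0.0896+11.938)/0.7239=16.3679, w=(-0.0896−11.938)/0.7239=-16.6155
k=1: b·v=0.262×1.547=0.4053; √(2b)=0.7239; u=(0.4053+26.386)/0.7239=37.0108, w=(0.4053−26.386)/0.7239=-35.8910
k=2: b·v=0.262×2.751=0.7208; √(2b)=0.7239; u=(0.7208+36.217)/0.7239=51.0276, w=(0.7208−36.217)/0.7239=-49.0362

0: u=16.3679 w=-16.6155
1: u=37.0108 w=-35.8910
2: u=51.0276 w=-49.0362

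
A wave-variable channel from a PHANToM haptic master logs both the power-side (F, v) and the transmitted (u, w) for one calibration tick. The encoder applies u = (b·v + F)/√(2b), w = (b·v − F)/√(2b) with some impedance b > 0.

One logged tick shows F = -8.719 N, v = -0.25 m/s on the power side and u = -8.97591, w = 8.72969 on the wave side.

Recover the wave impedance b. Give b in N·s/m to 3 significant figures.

u + w = -0.24622;  u + w = √(2b)·v, so √(2b) = -0.24622/(-0.25) = 0.98488.
b = (√(2b))²/2 = 0.96999/2 = 0.48499.
(Check via u − w = 2F/√(2b): u − w = -17.70560, 2F/√(2b) = -17.70571.)

b = 0.485 N·s/m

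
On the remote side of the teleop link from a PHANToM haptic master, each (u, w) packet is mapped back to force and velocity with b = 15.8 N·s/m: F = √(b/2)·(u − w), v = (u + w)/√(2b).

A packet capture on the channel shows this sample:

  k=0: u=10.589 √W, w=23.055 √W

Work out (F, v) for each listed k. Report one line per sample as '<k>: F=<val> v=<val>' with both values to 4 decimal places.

0: F=-35.0381 v=5.9850

k=0: u−w=-12.4660, u+w=33.6440; √(b/2)=2.8107, √(2b)=5.6214; F=2.8107×(-12.466)=-35.0381, v=33.6440/5.6214=5.9850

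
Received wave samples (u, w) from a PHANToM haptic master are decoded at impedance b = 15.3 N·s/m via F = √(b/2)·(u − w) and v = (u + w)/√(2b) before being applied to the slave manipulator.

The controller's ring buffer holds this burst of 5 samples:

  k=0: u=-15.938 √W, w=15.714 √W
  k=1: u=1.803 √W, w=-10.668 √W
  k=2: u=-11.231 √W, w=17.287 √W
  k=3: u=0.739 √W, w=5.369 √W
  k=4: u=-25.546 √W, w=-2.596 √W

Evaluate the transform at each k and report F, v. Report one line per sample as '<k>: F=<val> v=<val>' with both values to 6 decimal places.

k=0: u−w=-31.652000, u+w=-0.224000; √(b/2)=2.765863, √(2b)=5.531727; F=2.765863×(-31.652)=-87.545106, v=-0.224000/5.531727=-0.040494
k=1: u−w=12.471000, u+w=-8.865000; √(b/2)=2.765863, √(2b)=5.531727; F=2.765863×12.471=34.493082, v=-8.865000/5.531727=-1.602574
k=2: u−w=-28.518000, u+w=6.056000; √(b/2)=2.765863, √(2b)=5.531727; F=2.765863×(-28.518)=-78.876891, v=6.056000/5.531727=1.094776
k=3: u−w=-4.630000, u+w=6.108000; √(b/2)=2.765863, √(2b)=5.531727; F=2.765863×(-4.63)=-12.805947, v=6.108000/5.531727=1.104176
k=4: u−w=-22.950000, u+w=-28.142000; √(b/2)=2.765863, √(2b)=5.531727; F=2.765863×(-22.95)=-63.476564, v=-28.142000/5.531727=-5.087381

0: F=-87.545106 v=-0.040494
1: F=34.493082 v=-1.602574
2: F=-78.876891 v=1.094776
3: F=-12.805947 v=1.104176
4: F=-63.476564 v=-5.087381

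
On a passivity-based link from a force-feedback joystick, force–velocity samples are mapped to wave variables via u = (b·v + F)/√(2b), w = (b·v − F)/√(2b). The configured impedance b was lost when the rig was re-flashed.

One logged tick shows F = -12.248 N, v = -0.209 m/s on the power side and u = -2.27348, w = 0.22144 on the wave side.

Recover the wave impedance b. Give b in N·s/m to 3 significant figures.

u + w = -2.0520;  u + w = √(2b)·v, so √(2b) = -2.0520/(-0.209) = 9.8184.
b = (√(2b))²/2 = 96.4005/2 = 48.2002.
(Check via u − w = 2F/√(2b): u − w = -2.4949, 2F/√(2b) = -2.4949.)

b = 48.2 N·s/m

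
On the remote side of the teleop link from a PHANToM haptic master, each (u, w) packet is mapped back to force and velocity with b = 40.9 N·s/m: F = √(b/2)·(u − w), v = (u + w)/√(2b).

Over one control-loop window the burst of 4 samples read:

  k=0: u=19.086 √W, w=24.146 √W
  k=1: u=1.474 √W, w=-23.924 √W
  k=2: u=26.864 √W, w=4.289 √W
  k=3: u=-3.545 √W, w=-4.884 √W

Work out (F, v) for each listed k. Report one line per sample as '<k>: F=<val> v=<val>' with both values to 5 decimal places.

0: F=-22.88217 v=4.78001
1: F=114.85401 v=-2.48222
2: F=102.08793 v=3.44448
3: F=6.05518 v=-0.93196

k=0: u−w=-5.06000, u+w=43.23200; √(b/2)=4.52217, √(2b)=9.04434; F=4.52217×(-5.06)=-22.88217, v=43.23200/9.04434=4.78001
k=1: u−w=25.39800, u+w=-22.45000; √(b/2)=4.52217, √(2b)=9.04434; F=4.52217×25.398=114.85401, v=-22.45000/9.04434=-2.48222
k=2: u−w=22.57500, u+w=31.15300; √(b/2)=4.52217, √(2b)=9.04434; F=4.52217×22.575=102.08793, v=31.15300/9.04434=3.44448
k=3: u−w=1.33900, u+w=-8.42900; √(b/2)=4.52217, √(2b)=9.04434; F=4.52217×1.339=6.05518, v=-8.42900/9.04434=-0.93196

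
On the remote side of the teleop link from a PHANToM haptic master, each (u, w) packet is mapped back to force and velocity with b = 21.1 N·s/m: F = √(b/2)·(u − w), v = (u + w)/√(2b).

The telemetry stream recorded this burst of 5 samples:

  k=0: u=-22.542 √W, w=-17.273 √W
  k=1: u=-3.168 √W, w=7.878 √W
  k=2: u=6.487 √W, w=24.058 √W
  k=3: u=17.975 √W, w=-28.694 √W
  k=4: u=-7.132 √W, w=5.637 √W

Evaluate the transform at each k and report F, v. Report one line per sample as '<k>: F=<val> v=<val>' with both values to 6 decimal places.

0: F=-17.114114 v=-6.129012
1: F=-35.878251 v=0.725045
2: F=-57.071950 v=4.702014
3: F=151.584475 v=-1.650054
4: F=-41.474687 v=-0.230136

k=0: u−w=-5.269000, u+w=-39.815000; √(b/2)=3.248076, √(2b)=6.496153; F=3.248076×(-5.269)=-17.114114, v=-39.815000/6.496153=-6.129012
k=1: u−w=-11.046000, u+w=4.710000; √(b/2)=3.248076, √(2b)=6.496153; F=3.248076×(-11.046)=-35.878251, v=4.710000/6.496153=0.725045
k=2: u−w=-17.571000, u+w=30.545000; √(b/2)=3.248076, √(2b)=6.496153; F=3.248076×(-17.571)=-57.071950, v=30.545000/6.496153=4.702014
k=3: u−w=46.669000, u+w=-10.719000; √(b/2)=3.248076, √(2b)=6.496153; F=3.248076×46.669=151.584475, v=-10.719000/6.496153=-1.650054
k=4: u−w=-12.769000, u+w=-1.495000; √(b/2)=3.248076, √(2b)=6.496153; F=3.248076×(-12.769)=-41.474687, v=-1.495000/6.496153=-0.230136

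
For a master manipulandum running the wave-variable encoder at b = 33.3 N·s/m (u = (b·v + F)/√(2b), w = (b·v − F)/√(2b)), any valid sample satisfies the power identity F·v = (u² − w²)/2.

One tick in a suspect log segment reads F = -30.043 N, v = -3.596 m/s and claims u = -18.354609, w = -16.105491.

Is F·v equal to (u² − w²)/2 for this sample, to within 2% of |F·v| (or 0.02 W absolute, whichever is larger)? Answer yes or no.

F·v = (-30.043)×(-3.596) = 108.034628 W.
(u² − w²)/2 = (336.891672 − 259.386840)/2 = 38.752416 W.
|Δ| = 69.282212;  2% of max(1, |F·v|) = 2.160693.

no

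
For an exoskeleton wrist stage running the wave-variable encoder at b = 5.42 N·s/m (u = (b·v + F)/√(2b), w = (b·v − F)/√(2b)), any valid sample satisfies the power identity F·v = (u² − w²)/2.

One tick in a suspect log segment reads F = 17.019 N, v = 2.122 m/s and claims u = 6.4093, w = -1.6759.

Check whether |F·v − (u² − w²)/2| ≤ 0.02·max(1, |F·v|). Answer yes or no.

F·v = 17.019×2.122 = 36.114318 W.
(u² − w²)/2 = (41.079126 − 2.808641)/2 = 19.135243 W.
|Δ| = 16.979075;  2% of max(1, |F·v|) = 0.722286.

no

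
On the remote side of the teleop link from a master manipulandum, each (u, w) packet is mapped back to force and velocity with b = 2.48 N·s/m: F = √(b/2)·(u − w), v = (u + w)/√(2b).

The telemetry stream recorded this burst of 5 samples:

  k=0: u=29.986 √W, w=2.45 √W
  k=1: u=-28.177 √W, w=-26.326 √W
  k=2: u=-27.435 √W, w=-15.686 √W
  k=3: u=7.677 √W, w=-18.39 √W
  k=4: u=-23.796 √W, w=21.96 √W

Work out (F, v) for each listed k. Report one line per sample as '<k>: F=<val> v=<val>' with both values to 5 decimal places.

k=0: u−w=27.53600, u+w=32.43600; √(b/2)=1.11355, √(2b)=2.22711; F=1.11355×27.536=30.66279, v=32.43600/2.22711=14.56419
k=1: u−w=-1.85100, u+w=-54.50300; √(b/2)=1.11355, √(2b)=2.22711; F=1.11355×(-1.851)=-2.06119, v=-54.50300/2.22711=-24.47257
k=2: u−w=-11.74900, u+w=-43.12100; √(b/2)=1.11355, √(2b)=2.22711; F=1.11355×(-11.749)=-13.08313, v=-43.12100/2.22711=-19.36190
k=3: u−w=26.06700, u+w=-10.71300; √(b/2)=1.11355, √(2b)=2.22711; F=1.11355×26.067=29.02698, v=-10.71300/2.22711=-4.81028
k=4: u−w=-45.75600, u+w=-1.83600; √(b/2)=1.11355, √(2b)=2.22711; F=1.11355×(-45.756)=-50.95173, v=-1.83600/2.22711=-0.82439

0: F=30.66279 v=14.56419
1: F=-2.06119 v=-24.47257
2: F=-13.08313 v=-19.36190
3: F=29.02698 v=-4.81028
4: F=-50.95173 v=-0.82439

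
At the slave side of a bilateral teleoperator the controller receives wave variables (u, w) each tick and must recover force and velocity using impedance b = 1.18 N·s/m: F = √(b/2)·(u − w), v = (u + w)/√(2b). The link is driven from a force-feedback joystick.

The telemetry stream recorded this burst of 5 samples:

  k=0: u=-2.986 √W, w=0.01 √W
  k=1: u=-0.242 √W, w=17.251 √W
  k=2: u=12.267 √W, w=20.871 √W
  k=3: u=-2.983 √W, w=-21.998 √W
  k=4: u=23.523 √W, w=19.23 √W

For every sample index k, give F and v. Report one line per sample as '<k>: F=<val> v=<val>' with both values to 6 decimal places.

0: F=-2.301271 v=-1.937211
1: F=-13.436628 v=11.071916
2: F=-6.608858 v=21.571001
3: F=14.605699 v=-16.261246
4: F=3.297516 v=27.829833

k=0: u−w=-2.996000, u+w=-2.976000; √(b/2)=0.768115, √(2b)=1.536229; F=0.768115×(-2.996)=-2.301271, v=-2.976000/1.536229=-1.937211
k=1: u−w=-17.493000, u+w=17.009000; √(b/2)=0.768115, √(2b)=1.536229; F=0.768115×(-17.493)=-13.436628, v=17.009000/1.536229=11.071916
k=2: u−w=-8.604000, u+w=33.138000; √(b/2)=0.768115, √(2b)=1.536229; F=0.768115×(-8.604)=-6.608858, v=33.138000/1.536229=21.571001
k=3: u−w=19.015000, u+w=-24.981000; √(b/2)=0.768115, √(2b)=1.536229; F=0.768115×19.015=14.605699, v=-24.981000/1.536229=-16.261246
k=4: u−w=4.293000, u+w=42.753000; √(b/2)=0.768115, √(2b)=1.536229; F=0.768115×4.293=3.297516, v=42.753000/1.536229=27.829833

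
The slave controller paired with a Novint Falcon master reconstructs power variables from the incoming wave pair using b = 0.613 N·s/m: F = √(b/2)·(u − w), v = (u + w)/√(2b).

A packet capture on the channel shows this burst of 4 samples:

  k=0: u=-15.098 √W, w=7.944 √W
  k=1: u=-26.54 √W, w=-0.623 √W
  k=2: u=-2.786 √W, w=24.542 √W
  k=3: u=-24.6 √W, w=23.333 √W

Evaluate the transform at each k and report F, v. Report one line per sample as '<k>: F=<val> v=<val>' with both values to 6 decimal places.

k=0: u−w=-23.042000, u+w=-7.154000; √(b/2)=0.553624, √(2b)=1.107249; F=0.553624×(-23.042)=-12.756614, v=-7.154000/1.107249=-6.461059
k=1: u−w=-25.917000, u+w=-27.163000; √(b/2)=0.553624, √(2b)=1.107249; F=0.553624×(-25.917)=-14.348284, v=-27.163000/1.107249=-24.531974
k=2: u−w=-27.328000, u+w=21.756000; √(b/2)=0.553624, √(2b)=1.107249; F=0.553624×(-27.328)=-15.129448, v=21.756000/1.107249=19.648700
k=3: u−w=-47.933000, u+w=-1.267000; √(b/2)=0.553624, √(2b)=1.107249; F=0.553624×(-47.933)=-26.536879, v=-1.267000/1.107249=-1.144278

0: F=-12.756614 v=-6.461059
1: F=-14.348284 v=-24.531974
2: F=-15.129448 v=19.648700
3: F=-26.536879 v=-1.144278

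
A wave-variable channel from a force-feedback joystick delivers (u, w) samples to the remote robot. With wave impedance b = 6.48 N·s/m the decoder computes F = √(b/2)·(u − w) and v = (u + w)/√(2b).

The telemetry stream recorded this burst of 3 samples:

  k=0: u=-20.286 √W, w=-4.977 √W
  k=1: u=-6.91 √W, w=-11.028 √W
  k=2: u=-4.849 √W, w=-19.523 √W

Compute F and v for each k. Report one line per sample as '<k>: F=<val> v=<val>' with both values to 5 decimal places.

0: F=-27.55620 v=-7.01750
1: F=7.41240 v=-4.98278
2: F=26.41320 v=-6.77000

k=0: u−w=-15.30900, u+w=-25.26300; √(b/2)=1.80000, √(2b)=3.60000; F=1.80000×(-15.309)=-27.55620, v=-25.26300/3.60000=-7.01750
k=1: u−w=4.11800, u+w=-17.93800; √(b/2)=1.80000, √(2b)=3.60000; F=1.80000×4.118=7.41240, v=-17.93800/3.60000=-4.98278
k=2: u−w=14.67400, u+w=-24.37200; √(b/2)=1.80000, √(2b)=3.60000; F=1.80000×14.674=26.41320, v=-24.37200/3.60000=-6.77000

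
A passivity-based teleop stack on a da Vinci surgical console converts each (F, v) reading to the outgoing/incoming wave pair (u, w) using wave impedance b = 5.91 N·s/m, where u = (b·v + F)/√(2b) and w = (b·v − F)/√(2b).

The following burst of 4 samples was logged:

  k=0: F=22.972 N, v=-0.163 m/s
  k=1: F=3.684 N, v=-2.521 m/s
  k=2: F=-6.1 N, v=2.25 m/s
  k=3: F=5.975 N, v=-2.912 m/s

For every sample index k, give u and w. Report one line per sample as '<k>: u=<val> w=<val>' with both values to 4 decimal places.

k=0: b·v=5.91×(-0.163)=-0.9633; √(2b)=3.4380; u=(-0.9633+22.972)/3.4380=6.4015, w=(-0.9633−22.972)/3.4380=-6.9619
k=1: b·v=5.91×(-2.521)=-14.8991; √(2b)=3.4380; u=(-14.8991+3.684)/3.4380=-3.2621, w=(-14.8991−3.684)/3.4380=-5.4052
k=2: b·v=5.91×2.25=13.2975; √(2b)=3.4380; u=(13.2975+(-6.1))/3.4380=2.0935, w=(13.2975−(-6.1))/3.4380=5.6421
k=3: b·v=5.91×(-2.912)=-17.2099; √(2b)=3.4380; u=(-17.2099+5.975)/3.4380=-3.2678, w=(-17.2099−5.975)/3.4380=-6.7437

0: u=6.4015 w=-6.9619
1: u=-3.2621 w=-5.4052
2: u=2.0935 w=5.6421
3: u=-3.2678 w=-6.7437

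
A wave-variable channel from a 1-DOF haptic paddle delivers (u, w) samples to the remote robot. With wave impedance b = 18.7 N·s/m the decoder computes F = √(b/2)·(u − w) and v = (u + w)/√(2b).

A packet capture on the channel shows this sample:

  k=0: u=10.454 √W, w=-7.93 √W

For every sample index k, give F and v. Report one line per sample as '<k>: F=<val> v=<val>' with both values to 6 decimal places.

0: F=56.214172 v=0.412718

k=0: u−w=18.384000, u+w=2.524000; √(b/2)=3.057777, √(2b)=6.115554; F=3.057777×18.384=56.214172, v=2.524000/6.115554=0.412718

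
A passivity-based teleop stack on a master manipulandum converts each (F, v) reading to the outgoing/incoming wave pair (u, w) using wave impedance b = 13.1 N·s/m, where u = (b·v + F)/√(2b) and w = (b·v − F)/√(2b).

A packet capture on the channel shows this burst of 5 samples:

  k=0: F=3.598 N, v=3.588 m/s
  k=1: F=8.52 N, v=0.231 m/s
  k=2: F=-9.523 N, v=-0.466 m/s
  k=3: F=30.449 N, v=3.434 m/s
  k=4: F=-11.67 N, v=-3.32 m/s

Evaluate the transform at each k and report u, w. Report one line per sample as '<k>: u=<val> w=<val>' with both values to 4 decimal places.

k=0: b·v=13.1×3.588=47.0028; √(2b)=5.1186; u=(47.0028+3.598)/5.1186=9.8857, w=(47.0028−3.598)/5.1186=8.4798
k=1: b·v=13.1×0.231=3.0261; √(2b)=5.1186; u=(3.0261+8.52)/5.1186=2.2557, w=(3.0261−8.52)/5.1186=-1.0733
k=2: b·v=13.1×(-0.466)=-6.1046; √(2b)=5.1186; u=(-6.1046+(-9.523))/5.1186=-3.0531, w=(-6.1046−(-9.523))/5.1186=0.6678
k=3: b·v=13.1×3.434=44.9854; √(2b)=5.1186; u=(44.9854+30.449)/5.1186=14.7373, w=(44.9854−30.449)/5.1186=2.8399
k=4: b·v=13.1×(-3.32)=-43.4920; √(2b)=5.1186; u=(-43.4920+(-11.67))/5.1186=-10.7768, w=(-43.4920−(-11.67))/5.1186=-6.2169

0: u=9.8857 w=8.4798
1: u=2.2557 w=-1.0733
2: u=-3.0531 w=0.6678
3: u=14.7373 w=2.8399
4: u=-10.7768 w=-6.2169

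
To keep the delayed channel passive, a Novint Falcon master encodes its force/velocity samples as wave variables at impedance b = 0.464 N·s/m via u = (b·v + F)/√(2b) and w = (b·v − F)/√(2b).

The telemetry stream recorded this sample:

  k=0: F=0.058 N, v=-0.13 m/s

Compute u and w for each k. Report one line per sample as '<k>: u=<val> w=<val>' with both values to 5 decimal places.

k=0: b·v=0.464×(-0.13)=-0.06032; √(2b)=0.96333; u=(-0.06032+0.058)/0.96333=-0.00241, w=(-0.06032−0.058)/0.96333=-0.12282

0: u=-0.00241 w=-0.12282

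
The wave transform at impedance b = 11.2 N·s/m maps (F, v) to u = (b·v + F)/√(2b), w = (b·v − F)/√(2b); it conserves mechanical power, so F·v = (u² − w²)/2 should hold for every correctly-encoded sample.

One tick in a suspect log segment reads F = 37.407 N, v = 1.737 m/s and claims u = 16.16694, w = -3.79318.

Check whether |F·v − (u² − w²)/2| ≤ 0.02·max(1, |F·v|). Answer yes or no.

no

F·v = 37.407×1.737 = 64.9760 W.
(u² − w²)/2 = (261.3699 − 14.3882)/2 = 123.4909 W.
|Δ| = 58.5149;  2% of max(1, |F·v|) = 1.2995.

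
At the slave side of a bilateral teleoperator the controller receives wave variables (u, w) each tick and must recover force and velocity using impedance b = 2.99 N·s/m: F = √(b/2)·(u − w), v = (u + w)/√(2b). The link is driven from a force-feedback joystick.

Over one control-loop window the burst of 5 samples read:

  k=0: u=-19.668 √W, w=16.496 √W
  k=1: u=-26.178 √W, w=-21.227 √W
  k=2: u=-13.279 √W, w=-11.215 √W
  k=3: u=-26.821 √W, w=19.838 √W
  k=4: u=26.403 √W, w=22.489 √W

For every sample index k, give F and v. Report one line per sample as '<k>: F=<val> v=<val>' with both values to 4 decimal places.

k=0: u−w=-36.1640, u+w=-3.1720; √(b/2)=1.2227, √(2b)=2.4454; F=1.2227×(-36.164)=-44.2178, v=-3.1720/2.4454=-1.2971
k=1: u−w=-4.9510, u+w=-47.4050; √(b/2)=1.2227, √(2b)=2.4454; F=1.2227×(-4.951)=-6.0536, v=-47.4050/2.4454=-19.3853
k=2: u−w=-2.0640, u+w=-24.4940; √(b/2)=1.2227, √(2b)=2.4454; F=1.2227×(-2.064)=-2.5237, v=-24.4940/2.4454=-10.0163
k=3: u−w=-46.6590, u+w=-6.9830; √(b/2)=1.2227, √(2b)=2.4454; F=1.2227×(-46.659)=-57.0500, v=-6.9830/2.4454=-2.8556
k=4: u−w=3.9140, u+w=48.8920; √(b/2)=1.2227, √(2b)=2.4454; F=1.2227×3.914=4.7857, v=48.8920/2.4454=19.9934

0: F=-44.2178 v=-1.2971
1: F=-6.0536 v=-19.3853
2: F=-2.5237 v=-10.0163
3: F=-57.0500 v=-2.8556
4: F=4.7857 v=19.9934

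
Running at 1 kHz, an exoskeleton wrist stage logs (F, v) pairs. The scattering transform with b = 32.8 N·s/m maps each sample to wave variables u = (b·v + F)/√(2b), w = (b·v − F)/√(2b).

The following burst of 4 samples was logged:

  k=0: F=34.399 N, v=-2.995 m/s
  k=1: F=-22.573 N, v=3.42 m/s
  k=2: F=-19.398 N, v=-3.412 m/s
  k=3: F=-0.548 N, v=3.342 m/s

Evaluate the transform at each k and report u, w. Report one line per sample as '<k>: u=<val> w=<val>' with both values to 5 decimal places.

k=0: b·v=32.8×(-2.995)=-98.23600; √(2b)=8.09938; u=(-98.23600+34.399)/8.09938=-7.88171, w=(-98.23600−34.399)/8.09938=-16.37594
k=1: b·v=32.8×3.42=112.17600; √(2b)=8.09938; u=(112.17600+(-22.573))/8.09938=11.06294, w=(112.17600−(-22.573))/8.09938=16.63695
k=2: b·v=32.8×(-3.412)=-111.91360; √(2b)=8.09938; u=(-111.91360+(-19.398))/8.09938=-16.21254, w=(-111.91360−(-19.398))/8.09938=-11.42255
k=3: b·v=32.8×3.342=109.61760; √(2b)=8.09938; u=(109.61760+(-0.548))/8.09938=13.46641, w=(109.61760−(-0.548))/8.09938=13.60173

0: u=-7.88171 w=-16.37594
1: u=11.06294 w=16.63695
2: u=-16.21254 w=-11.42255
3: u=13.46641 w=13.60173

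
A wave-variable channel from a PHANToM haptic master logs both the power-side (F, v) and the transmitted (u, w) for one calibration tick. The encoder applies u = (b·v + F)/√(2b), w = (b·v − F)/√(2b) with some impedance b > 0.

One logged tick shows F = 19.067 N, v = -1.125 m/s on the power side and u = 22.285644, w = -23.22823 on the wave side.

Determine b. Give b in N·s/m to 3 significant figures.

u + w = -0.942586;  u + w = √(2b)·v, so √(2b) = -0.942586/(-1.125) = 0.837854.
b = (√(2b))²/2 = 0.702000/2 = 0.351000.
(Check via u − w = 2F/√(2b): u − w = 45.513874, 2F/√(2b) = 45.513884.)

b = 0.351 N·s/m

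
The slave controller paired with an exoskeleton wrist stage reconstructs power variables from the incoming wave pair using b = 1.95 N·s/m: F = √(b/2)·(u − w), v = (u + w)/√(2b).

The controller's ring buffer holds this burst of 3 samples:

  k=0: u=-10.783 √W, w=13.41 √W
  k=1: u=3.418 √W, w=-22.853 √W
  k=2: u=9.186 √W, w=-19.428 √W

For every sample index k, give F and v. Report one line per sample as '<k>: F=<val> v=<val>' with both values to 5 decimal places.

0: F=-23.88867 v=1.33023
1: F=25.94053 v=-9.84129
2: F=28.25406 v=-5.18624

k=0: u−w=-24.19300, u+w=2.62700; √(b/2)=0.98742, √(2b)=1.97484; F=0.98742×(-24.193)=-23.88867, v=2.62700/1.97484=1.33023
k=1: u−w=26.27100, u+w=-19.43500; √(b/2)=0.98742, √(2b)=1.97484; F=0.98742×26.271=25.94053, v=-19.43500/1.97484=-9.84129
k=2: u−w=28.61400, u+w=-10.24200; √(b/2)=0.98742, √(2b)=1.97484; F=0.98742×28.614=28.25406, v=-10.24200/1.97484=-5.18624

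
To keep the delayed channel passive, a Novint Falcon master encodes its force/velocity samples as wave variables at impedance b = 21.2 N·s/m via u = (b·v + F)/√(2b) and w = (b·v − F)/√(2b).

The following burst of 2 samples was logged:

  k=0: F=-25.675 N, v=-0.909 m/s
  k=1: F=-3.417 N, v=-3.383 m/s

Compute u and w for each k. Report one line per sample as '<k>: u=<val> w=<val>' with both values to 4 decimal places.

k=0: b·v=21.2×(-0.909)=-19.2708; √(2b)=6.5115; u=(-19.2708+(-25.675))/6.5115=-6.9025, w=(-19.2708−(-25.675))/6.5115=0.9835
k=1: b·v=21.2×(-3.383)=-71.7196; √(2b)=6.5115; u=(-71.7196+(-3.417))/6.5115=-11.5390, w=(-71.7196−(-3.417))/6.5115=-10.4895

0: u=-6.9025 w=0.9835
1: u=-11.5390 w=-10.4895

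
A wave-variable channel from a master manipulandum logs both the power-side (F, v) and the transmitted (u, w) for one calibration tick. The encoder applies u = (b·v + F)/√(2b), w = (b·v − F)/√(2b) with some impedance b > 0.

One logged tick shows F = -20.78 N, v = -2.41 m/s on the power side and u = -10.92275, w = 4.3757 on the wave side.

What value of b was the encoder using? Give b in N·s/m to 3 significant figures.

u + w = -6.5471;  u + w = √(2b)·v, so √(2b) = -6.5471/(-2.41) = 2.7166.
b = (√(2b))²/2 = 7.3800/2 = 3.6900.
(Check via u − w = 2F/√(2b): u − w = -15.2985, 2F/√(2b) = -15.2984.)

b = 3.69 N·s/m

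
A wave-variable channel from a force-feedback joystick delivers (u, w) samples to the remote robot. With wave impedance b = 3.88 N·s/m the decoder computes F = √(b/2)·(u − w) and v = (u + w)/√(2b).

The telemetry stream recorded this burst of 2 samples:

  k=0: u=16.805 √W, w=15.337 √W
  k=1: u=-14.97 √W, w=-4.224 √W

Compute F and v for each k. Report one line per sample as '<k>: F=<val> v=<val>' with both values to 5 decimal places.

0: F=2.04469 v=11.53831
1: F=-14.96745 v=-6.89024

k=0: u−w=1.46800, u+w=32.14200; √(b/2)=1.39284, √(2b)=2.78568; F=1.39284×1.468=2.04469, v=32.14200/2.78568=11.53831
k=1: u−w=-10.74600, u+w=-19.19400; √(b/2)=1.39284, √(2b)=2.78568; F=1.39284×(-10.746)=-14.96745, v=-19.19400/2.78568=-6.89024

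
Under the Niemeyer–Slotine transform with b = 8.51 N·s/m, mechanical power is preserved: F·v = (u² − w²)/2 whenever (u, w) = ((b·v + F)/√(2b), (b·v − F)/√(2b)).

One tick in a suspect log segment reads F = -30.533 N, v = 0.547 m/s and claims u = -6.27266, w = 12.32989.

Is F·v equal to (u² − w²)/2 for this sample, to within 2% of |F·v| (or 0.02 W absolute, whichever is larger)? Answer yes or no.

no

F·v = (-30.533)×0.547 = -16.7016 W.
(u² − w²)/2 = (39.3463 − 152.0262)/2 = -56.3400 W.
|Δ| = 39.6384;  2% of max(1, |F·v|) = 0.3340.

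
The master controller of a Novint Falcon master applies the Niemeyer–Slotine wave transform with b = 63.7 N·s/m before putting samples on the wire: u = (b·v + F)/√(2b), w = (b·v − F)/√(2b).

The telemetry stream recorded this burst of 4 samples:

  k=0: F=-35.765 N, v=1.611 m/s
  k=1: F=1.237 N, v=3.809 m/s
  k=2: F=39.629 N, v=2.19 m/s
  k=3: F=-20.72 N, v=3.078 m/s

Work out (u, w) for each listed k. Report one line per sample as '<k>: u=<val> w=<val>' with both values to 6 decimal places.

k=0: b·v=63.7×1.611=102.620700; √(2b)=11.287161; u=(102.620700+(-35.765))/11.287161=5.923164, w=(102.620700−(-35.765))/11.287161=12.260453
k=1: b·v=63.7×3.809=242.633300; √(2b)=11.287161; u=(242.633300+1.237)/11.287161=21.605991, w=(242.633300−1.237)/11.287161=21.386804
k=2: b·v=63.7×2.19=139.503000; √(2b)=11.287161; u=(139.503000+39.629)/11.287161=15.870421, w=(139.503000−39.629)/11.287161=8.848461
k=3: b·v=63.7×3.078=196.068600; √(2b)=11.287161; u=(196.068600+(-20.72))/11.287161=15.535226, w=(196.068600−(-20.72))/11.287161=19.206655

0: u=5.923164 w=12.260453
1: u=21.605991 w=21.386804
2: u=15.870421 w=8.848461
3: u=15.535226 w=19.206655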